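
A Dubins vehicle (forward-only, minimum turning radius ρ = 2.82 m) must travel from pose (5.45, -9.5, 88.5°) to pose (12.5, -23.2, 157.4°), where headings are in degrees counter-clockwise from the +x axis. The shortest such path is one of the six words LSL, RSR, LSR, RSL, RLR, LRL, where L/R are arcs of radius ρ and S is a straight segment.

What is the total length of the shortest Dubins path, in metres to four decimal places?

Let ψ = atan2(Δy, Δx) = atan2(-13.70, 7.05) = -62.7697° be the start→goal bearing.
Normalize: d = |goal − start| / ρ = 15.407547/2.82 = 5.463669, α = (θ_start − ψ) mod 360° = 151.2697° = 2.640155 rad, β = (θ_goal − ψ) mod 360° = 220.1697° = 3.842686 rad.
Common terms: sin α = 0.480687, cos α = -0.876892, sin β = -0.645054, cos β = -0.764137, cos(α−β) = 0.359997, d² = 29.851680. Work in radians in the unit-radius frame; every candidate has L = ρ·(t + p + q).
LSL: p² = 2 + d² − 2cos(α−β) + 2d(sin α − sin β) = 43.433038; p = √p² = 6.590375; φ = atan2(cos β − cos α, d + sin α − sin β) = 0.017110 rad; t = (φ − α) mod 2π = 3.660141 rad, q = (β − φ) mod 2π = 3.825577 rad → L = 2.82·(3.660141 + 6.590375 + 3.825577) = 2.82·14.076092 = 39.694579 m
RSR: p² = 2 + d² − 2cos(α−β) + 2d(sin β − sin α) = 18.830334; p = √p² = 4.339393; φ = atan2(cos α − cos β, d − sin α + sin β) = -0.025987 rad; t = (α − φ) mod 2π = 2.666142 rad, q = (φ − β) mod 2π = 2.414512 rad → L = 2.82·(2.666142 + 4.339393 + 2.414512) = 2.82·9.420047 = 26.564532 m
LSR: p² = d² − 2 + 2cos(α−β) + 2d(sin α + sin β) = 26.775582; p = √p² = 5.174513; φ = atan2(−cos α − cos β, d + sin α + sin β) − atan2(−2, p) = 0.669127 rad; t = (φ − α) mod 2π = 4.312157 rad, q = (φ − β) mod 2π = 3.109626 rad → L = 2.82·(4.312157 + 5.174513 + 3.109626) = 2.82·12.596296 = 35.521554 m
RSL: p² = d² − 2 + 2cos(α−β) − 2d(sin α + sin β) = 30.367766; p = √p² = 5.510696; φ = atan2(cos α + cos β, d − sin α − sin β) − atan2(2, p) = -0.631863 rad; t = (α − φ) mod 2π = 3.272017 rad, q = (β − φ) mod 2π = 4.474549 rad → L = 2.82·(3.272017 + 5.510696 + 4.474549) = 2.82·13.257262 = 37.385480 m
RLR: c = (6 − d² + 2cos(α−β) + 2d(sin α − sin β))/8 = -1.353792, |c| > 1 → infeasible
LRL: c = (6 − d² + 2cos(α−β) − 2d(sin α − sin β))/8 = -4.429130, |c| > 1 → infeasible
Shortest: RSR with L = 26.564532 m ≈ 26.5645 m

26.5645 m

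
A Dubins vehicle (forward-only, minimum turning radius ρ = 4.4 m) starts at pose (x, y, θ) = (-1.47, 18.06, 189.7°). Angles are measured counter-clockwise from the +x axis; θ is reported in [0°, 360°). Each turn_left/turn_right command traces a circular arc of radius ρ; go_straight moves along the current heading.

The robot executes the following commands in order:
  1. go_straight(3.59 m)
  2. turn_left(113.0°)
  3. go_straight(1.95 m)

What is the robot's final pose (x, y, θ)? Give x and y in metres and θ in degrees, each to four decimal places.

(-6.9165, 9.1000, 302.7000°)

set_pose: (x, y, θ) = (-1.4700, 18.0600, 189.7000°), ρ = 4.4
go_straight(3.59): x += 3.59·cos θ, y += 3.59·sin θ → (-5.0087, 17.4551, 189.7000°)
turn_left(113.0°): centre at ρ to the left, rotate +113.0° → (-7.9700, 10.7410, 302.7000°)
go_straight(1.95): x += 1.95·cos θ, y += 1.95·sin θ → (-6.9165, 9.1000, 302.7000°)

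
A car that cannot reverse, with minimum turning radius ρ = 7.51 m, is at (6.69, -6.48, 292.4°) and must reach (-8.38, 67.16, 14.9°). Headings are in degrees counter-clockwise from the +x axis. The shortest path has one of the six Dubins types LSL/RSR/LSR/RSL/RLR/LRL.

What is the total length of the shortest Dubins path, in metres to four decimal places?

103.4203 m

Let ψ = atan2(Δy, Δx) = atan2(73.64, -15.07) = 101.5656° be the start→goal bearing.
Normalize: d = |goal − start| / ρ = 75.166179/7.51 = 10.008812, α = (θ_start − ψ) mod 360° = 190.8344° = 3.330689 rad, β = (θ_goal − ψ) mod 360° = 273.3344° = 4.770586 rad.
Common terms: sin α = -0.187972, cos α = -0.982174, sin β = -0.998307, cos β = 0.058164, cos(α−β) = 0.130526, d² = 100.176321. Work in radians in the unit-radius frame; every candidate has L = ρ·(t + p + q).
LSL: p² = 2 + d² − 2cos(α−β) + 2d(sin α − sin β) = 118.136257; p = √p² = 10.869050; φ = atan2(cos β − cos α, d + sin α − sin β) = 0.095862 rad; t = (φ − α) mod 2π = 3.048358 rad, q = (β − φ) mod 2π = 4.674723 rad → L = 7.51·(3.048358 + 10.869050 + 4.674723) = 7.51·18.592132 = 139.626914 m
RSR: p² = 2 + d² − 2cos(α−β) + 2d(sin β − sin α) = 85.694280; p = √p² = 9.257120; φ = atan2(cos α − cos β, d − sin α + sin β) = -0.112620 rad; t = (α − φ) mod 2π = 3.443310 rad, q = (φ − β) mod 2π = 1.399979 rad → L = 7.51·(3.443310 + 9.257120 + 1.399979) = 7.51·14.100409 = 105.894073 m
LSR: p² = d² − 2 + 2cos(α−β) + 2d(sin α + sin β) = 74.690891; p = √p² = 8.642389; φ = atan2(−cos α − cos β, d + sin α + sin β) − atan2(−2, p) = 0.331767 rad; t = (φ − α) mod 2π = 3.284263 rad, q = (φ − β) mod 2π = 1.844366 rad → L = 7.51·(3.284263 + 8.642389 + 1.844366) = 7.51·13.771018 = 103.420347 m
RSL: p² = d² − 2 + 2cos(α−β) − 2d(sin α + sin β) = 122.183855; p = √p² = 11.053681; φ = atan2(cos α + cos β, d − sin α − sin β) − atan2(2, p) = -0.261349 rad; t = (α − φ) mod 2π = 3.592038 rad, q = (β − φ) mod 2π = 5.031935 rad → L = 7.51·(3.592038 + 11.053681 + 5.031935) = 7.51·19.677654 = 147.779181 m
RLR: c = (6 − d² + 2cos(α−β) + 2d(sin α − sin β))/8 = -9.711785, |c| > 1 → infeasible
LRL: c = (6 − d² + 2cos(α−β) − 2d(sin α − sin β))/8 = -13.767032, |c| > 1 → infeasible
Shortest: LSR with L = 103.420347 m ≈ 103.4203 m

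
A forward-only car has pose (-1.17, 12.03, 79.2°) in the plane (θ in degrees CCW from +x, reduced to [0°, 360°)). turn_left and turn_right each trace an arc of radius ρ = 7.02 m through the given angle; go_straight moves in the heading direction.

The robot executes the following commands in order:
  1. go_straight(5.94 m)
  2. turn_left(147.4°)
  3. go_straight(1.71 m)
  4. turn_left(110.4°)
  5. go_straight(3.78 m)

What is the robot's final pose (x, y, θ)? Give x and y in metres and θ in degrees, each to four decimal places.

set_pose: (x, y, θ) = (-1.1700, 12.0300, 79.2000°), ρ = 7.02
go_straight(5.94): x += 5.94·cos θ, y += 5.94·sin θ → (-0.0570, 17.8648, 79.2000°)
turn_left(147.4°): centre at ρ to the left, rotate +147.4° → (-12.0532, 24.0036, 226.6000°)
go_straight(1.71): x += 1.71·cos θ, y += 1.71·sin θ → (-13.2281, 22.7611, 226.6000°)
turn_left(110.4°): centre at ρ to the left, rotate +110.4° → (-10.8705, 11.4758, 337.0000°)
go_straight(3.78): x += 3.78·cos θ, y += 3.78·sin θ → (-7.3910, 9.9989, 337.0000°)

(-7.3910, 9.9989, 337.0000°)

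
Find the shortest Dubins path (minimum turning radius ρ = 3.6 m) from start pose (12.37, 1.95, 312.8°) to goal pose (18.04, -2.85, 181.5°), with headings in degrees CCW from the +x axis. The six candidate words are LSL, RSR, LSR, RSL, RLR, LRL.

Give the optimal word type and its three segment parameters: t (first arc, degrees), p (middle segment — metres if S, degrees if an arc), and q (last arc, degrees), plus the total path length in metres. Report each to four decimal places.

LRL: t = 101.6626°, p = 256.7970°, q = 23.8345°, L = 24.0202 m

Let ψ = atan2(Δy, Δx) = atan2(-4.80, 5.67) = -40.2499° be the start→goal bearing.
Normalize: d = |goal − start| / ρ = 7.428923/3.6 = 2.063590, α = (θ_start − ψ) mod 360° = 353.0499° = 6.161884 rad, β = (θ_goal − ψ) mod 360° = 221.7499° = 3.870267 rad.
Common terms: sin α = -0.121004, cos α = 0.992652, sin β = -0.665881, cos β = -0.746058, cos(α−β) = -0.660002, d² = 4.258403. Work in radians in the unit-radius frame; every candidate has L = ρ·(t + p + q).
LSL: p² = 2 + d² − 2cos(α−β) + 2d(sin α − sin β) = 9.827211; p = √p² = 3.134838; φ = atan2(cos β − cos α, d + sin α − sin β) = -0.587932 rad; t = (φ − α) mod 2π = 5.816555 rad, q = (β − φ) mod 2π = 4.458198 rad → L = 3.6·(5.816555 + 3.134838 + 4.458198) = 3.6·13.409592 = 48.274530 m
RSR: p² = 2 + d² − 2cos(α−β) + 2d(sin β − sin α) = 5.329601; p = √p² = 2.308593; φ = atan2(cos α − cos β, d − sin α + sin β) = 0.852833 rad; t = (α − φ) mod 2π = 5.309051 rad, q = (φ − β) mod 2π = 3.265752 rad → L = 3.6·(5.309051 + 2.308593 + 3.265752) = 3.6·10.883396 = 39.180224 m
LSR: p² = d² − 2 + 2cos(α−β) + 2d(sin α + sin β) = -2.309216 < 0 → infeasible
RSL: p² = d² − 2 + 2cos(α−β) − 2d(sin α + sin β) = 4.186015; p = √p² = 2.045975; φ = atan2(cos α + cos β, d − sin α − sin β) − atan2(2, p) = -0.687740 rad; t = (α − φ) mod 2π = 0.566439 rad, q = (β − φ) mod 2π = 4.558007 rad → L = 3.6·(0.566439 + 2.045975 + 4.558007) = 3.6·7.170422 = 25.813518 m
RLR: c = (6 − d² + 2cos(α−β) + 2d(sin α − sin β))/8 = 0.333800; p = 2π − arccos c = 5.052721 rad; φ = atan2(cos α − cos β, d − sin α + sin β) = 0.852833 rad; t = (α − φ + p/2) mod 2π = 1.552226 rad, q = (α − β − t + p) mod 2π = 5.792112 rad → L = 3.6·(1.552226 + 5.052721 + 5.792112) = 3.6·12.397059 = 44.629411 m
LRL: c = (6 − d² + 2cos(α−β) − 2d(sin α − sin β))/8 = -0.228401; p = 2π − arccos c = 4.481954 rad; φ = atan2(cos β − cos α, d + sin α − sin β) = -0.587932 rad; t = (φ − α + p/2) mod 2π = 1.774347 rad, q = (β − α − t + p) mod 2π = 0.415990 rad → L = 3.6·(1.774347 + 4.481954 + 0.415990) = 3.6·6.672290 = 24.020244 m
Shortest: LRL with L = 24.020244 m ≈ 24.0202 m
Convert LRL to answer units (arcs ×180/π): t = 1.774347·180/π = 101.6626°, p = 4.481954·180/π = 256.7970°, q = 0.415990·180/π = 23.8345°, L = 24.0202 m.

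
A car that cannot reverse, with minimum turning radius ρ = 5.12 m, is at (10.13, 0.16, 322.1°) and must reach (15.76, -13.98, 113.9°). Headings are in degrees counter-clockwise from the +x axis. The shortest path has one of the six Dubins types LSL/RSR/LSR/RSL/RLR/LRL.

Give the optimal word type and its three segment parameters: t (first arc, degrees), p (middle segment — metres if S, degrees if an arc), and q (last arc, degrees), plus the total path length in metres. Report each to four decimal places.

Let ψ = atan2(Δy, Δx) = atan2(-14.14, 5.63) = -68.2895° be the start→goal bearing.
Normalize: d = |goal − start| / ρ = 15.219609/5.12 = 2.972580, α = (θ_start − ψ) mod 360° = 30.3895° = 0.530396 rad, β = (θ_goal − ψ) mod 360° = 182.1895° = 3.179806 rad.
Common terms: sin α = 0.505875, cos α = 0.862607, sin β = -0.038204, cos β = -0.999270, cos(α−β) = -0.881303, d² = 8.836231. Work in radians in the unit-radius frame; every candidate has L = ρ·(t + p + q).
LSL: p² = 2 + d² − 2cos(α−β) + 2d(sin α − sin β) = 15.833477; p = √p² = 3.979130; φ = atan2(cos β − cos α, d + sin α − sin β) = -0.486925 rad; t = (φ − α) mod 2π = 5.265864 rad, q = (β − φ) mod 2π = 3.666731 rad → L = 5.12·(5.265864 + 3.979130 + 3.666731) = 5.12·12.911725 = 66.108034 m
RSR: p² = 2 + d² − 2cos(α−β) + 2d(sin β − sin α) = 9.364199; p = √p² = 3.060098; φ = atan2(cos α − cos β, d − sin α + sin β) = 0.654090 rad; t = (α − φ) mod 2π = 6.159492 rad, q = (φ − β) mod 2π = 3.757469 rad → L = 5.12·(6.159492 + 3.060098 + 3.757469) = 5.12·12.977059 = 66.442541 m
LSR: p² = d² − 2 + 2cos(α−β) + 2d(sin α + sin β) = 7.854004; p = √p² = 2.802500; φ = atan2(−cos α − cos β, d + sin α + sin β) − atan2(−2, p) = 0.659531 rad; t = (φ − α) mod 2π = 0.129135 rad, q = (φ − β) mod 2π = 3.762911 rad → L = 5.12·(0.129135 + 2.802500 + 3.762911) = 5.12·6.694545 = 34.276072 m
RSL: p² = d² − 2 + 2cos(α−β) − 2d(sin α + sin β) = 2.293245; p = √p² = 1.514346; φ = atan2(cos α + cos β, d − sin α − sin β) − atan2(2, p) = -0.977224 rad; t = (α − φ) mod 2π = 1.507621 rad, q = (β − φ) mod 2π = 4.157030 rad → L = 5.12·(1.507621 + 1.514346 + 4.157030) = 5.12·7.178997 = 36.756467 m
RLR: c = (6 − d² + 2cos(α−β) + 2d(sin α − sin β))/8 = -0.170525; p = 2π − arccos c = 4.541027 rad; φ = atan2(cos α − cos β, d − sin α + sin β) = 0.654090 rad; t = (α − φ + p/2) mod 2π = 2.146820 rad, q = (α − β − t + p) mod 2π = 6.027982 rad → L = 5.12·(2.146820 + 4.541027 + 6.027982) = 5.12·12.715829 = 65.105043 m
LRL: c = (6 − d² + 2cos(α−β) − 2d(sin α − sin β))/8 = -0.979185; p = 2π − arccos c = 3.345984 rad; φ = atan2(cos β − cos α, d + sin α − sin β) = -0.486925 rad; t = (φ − α + p/2) mod 2π = 0.655671 rad, q = (β − α − t + p) mod 2π = 5.339723 rad → L = 5.12·(0.655671 + 3.345984 + 5.339723) = 5.12·9.341379 = 47.827858 m
Shortest: LSR with L = 34.276072 m ≈ 34.2761 m
Convert LSR to answer units (arcs ×180/π): t = 0.129135·180/π = 7.3989°, p = ρ·p = 5.12·2.802500 = 14.3488 m, q = 3.762911·180/π = 215.5989°, L = 34.2761 m.

LSR: t = 7.3989°, p = 14.3488 m, q = 215.5989°, L = 34.2761 m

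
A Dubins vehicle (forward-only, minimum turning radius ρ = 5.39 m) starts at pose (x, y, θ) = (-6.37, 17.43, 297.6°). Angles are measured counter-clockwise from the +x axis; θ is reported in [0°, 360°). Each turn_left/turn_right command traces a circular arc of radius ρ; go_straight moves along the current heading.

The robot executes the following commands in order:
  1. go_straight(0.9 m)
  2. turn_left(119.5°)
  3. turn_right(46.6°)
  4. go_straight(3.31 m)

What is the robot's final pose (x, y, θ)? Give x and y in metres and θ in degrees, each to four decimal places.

(10.1470, 19.1771, 10.5000°)

set_pose: (x, y, θ) = (-6.3700, 17.4300, 297.6000°), ρ = 5.39
go_straight(0.9): x += 0.9·cos θ, y += 0.9·sin θ → (-5.9530, 16.6324, 297.6000°)
turn_left(119.5°): centre at ρ to the left, rotate +119.5° → (3.3492, 16.2019, 417.1000° ≡ 57.1000°)
turn_right(46.6°): centre at ρ to the right, rotate −46.6° → (6.8925, 18.5739, 10.5000°)
go_straight(3.31): x += 3.31·cos θ, y += 3.31·sin θ → (10.1470, 19.1771, 10.5000°)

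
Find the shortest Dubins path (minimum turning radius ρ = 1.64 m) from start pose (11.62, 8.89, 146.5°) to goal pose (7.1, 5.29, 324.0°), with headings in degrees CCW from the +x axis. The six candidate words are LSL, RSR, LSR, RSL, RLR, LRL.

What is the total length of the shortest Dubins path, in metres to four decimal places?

7.8819 m

Let ψ = atan2(Δy, Δx) = atan2(-3.60, -4.52) = -141.4641° be the start→goal bearing.
Normalize: d = |goal − start| / ρ = 5.778443/1.64 = 3.523441, α = (θ_start − ψ) mod 360° = 287.9641° = 5.025921 rad, β = (θ_goal − ψ) mod 360° = 105.4641° = 1.840695 rad.
Common terms: sin α = -0.951250, cos α = 0.308421, sin β = 0.963798, cos β = -0.266634, cos(α−β) = -0.999048, d² = 12.414634. Work in radians in the unit-radius frame; every candidate has L = ρ·(t + p + q).
LSL: p² = 2 + d² − 2cos(α−β) + 2d(sin α − sin β) = 2.917615; p = √p² = 1.708103; φ = atan2(cos β − cos α, d + sin α − sin β) = -0.343371 rad; t = (φ − α) mod 2π = 0.913894 rad, q = (β − φ) mod 2π = 2.184066 rad → L = 1.64·(0.913894 + 1.708103 + 2.184066) = 1.64·4.806062 = 7.881942 m
RSR: p² = 2 + d² − 2cos(α−β) + 2d(sin β − sin α) = 29.907846; p = √p² = 5.468807; φ = atan2(cos α − cos β, d − sin α + sin β) = 0.105347 rad; t = (α − φ) mod 2π = 4.920575 rad, q = (φ − β) mod 2π = 4.547836 rad → L = 1.64·(4.920575 + 5.468807 + 4.547836) = 1.64·14.937218 = 24.497037 m
LSR: p² = d² − 2 + 2cos(α−β) + 2d(sin α + sin β) = 8.504960; p = √p² = 2.916326; φ = atan2(−cos α − cos β, d + sin α + sin β) − atan2(−2, p) = 0.589311 rad; t = (φ − α) mod 2π = 1.846575 rad, q = (φ − β) mod 2π = 5.031801 rad → L = 1.64·(1.846575 + 2.916326 + 5.031801) = 1.64·9.794703 = 16.063313 m
RSL: p² = d² − 2 + 2cos(α−β) − 2d(sin α + sin β) = 8.328115; p = √p² = 2.885847; φ = atan2(cos α + cos β, d − sin α − sin β) − atan2(2, p) = -0.594136 rad; t = (α − φ) mod 2π = 5.620058 rad, q = (β − φ) mod 2π = 2.434832 rad → L = 1.64·(5.620058 + 2.885847 + 2.434832) = 1.64·10.940737 = 17.942808 m
RLR: c = (6 − d² + 2cos(α−β) + 2d(sin α − sin β))/8 = -2.738481, |c| > 1 → infeasible
LRL: c = (6 − d² + 2cos(α−β) − 2d(sin α − sin β))/8 = 0.635298; p = 2π − arccos c = 5.400783 rad; φ = atan2(cos β − cos α, d + sin α − sin β) = -0.343371 rad; t = (φ − α + p/2) mod 2π = 3.614285 rad, q = (β − α − t + p) mod 2π = 4.884458 rad → L = 1.64·(3.614285 + 5.400783 + 4.884458) = 1.64·13.899526 = 22.795223 m
Shortest: LSL with L = 7.881942 m ≈ 7.8819 m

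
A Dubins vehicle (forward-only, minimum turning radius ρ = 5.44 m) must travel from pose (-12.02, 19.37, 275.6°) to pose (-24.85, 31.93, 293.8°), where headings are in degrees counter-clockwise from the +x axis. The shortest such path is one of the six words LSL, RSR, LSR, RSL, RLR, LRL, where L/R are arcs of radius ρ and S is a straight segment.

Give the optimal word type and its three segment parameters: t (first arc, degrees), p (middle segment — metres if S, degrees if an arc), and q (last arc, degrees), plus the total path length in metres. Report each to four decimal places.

RSR: t = 136.9202°, p = 16.5018 m, q = 204.8798°, L = 48.9543 m

Let ψ = atan2(Δy, Δx) = atan2(12.56, -12.83) = 135.6093° be the start→goal bearing.
Normalize: d = |goal − start| / ρ = 17.954456/5.44 = 3.300452, α = (θ_start − ψ) mod 360° = 139.9907° = 2.443299 rad, β = (θ_goal − ψ) mod 360° = 158.1907° = 2.760949 rad.
Common terms: sin α = 0.642911, cos α = -0.765940, sin β = 0.371518, cos β = -0.928426, cos(α−β) = 0.949972, d² = 10.892980. Work in radians in the unit-radius frame; every candidate has L = ρ·(t + p + q).
LSL: p² = 2 + d² − 2cos(α−β) + 2d(sin α − sin β) = 12.784478; p = √p² = 3.575539; φ = atan2(cos β − cos α, d + sin α − sin β) = -0.045459 rad; t = (φ − α) mod 2π = 3.794427 rad, q = (β − φ) mod 2π = 2.806408 rad → L = 5.44·(3.794427 + 3.575539 + 2.806408) = 5.44·10.176374 = 55.359475 m
RSR: p² = 2 + d² − 2cos(α−β) + 2d(sin β − sin α) = 9.201594; p = √p² = 3.033413; φ = atan2(cos α − cos β, d − sin α + sin β) = 0.053591 rad; t = (α − φ) mod 2π = 2.389708 rad, q = (φ − β) mod 2π = 3.575827 rad → L = 5.44·(2.389708 + 3.033413 + 3.575827) = 5.44·8.998948 = 48.954279 m
LSR: p² = d² − 2 + 2cos(α−β) + 2d(sin α + sin β) = 17.489075; p = √p² = 4.181994; φ = atan2(−cos α − cos β, d + sin α + sin β) − atan2(−2, p) = 0.820269 rad; t = (φ − α) mod 2π = 4.660155 rad, q = (φ − β) mod 2π = 4.342505 rad → L = 5.44·(4.660155 + 4.181994 + 4.342505) = 5.44·13.184655 = 71.724521 m
RSL: p² = d² − 2 + 2cos(α−β) − 2d(sin α + sin β) = 4.096774; p = √p² = 2.024049; φ = atan2(cos α + cos β, d − sin α − sin β) − atan2(2, p) = -1.417258 rad; t = (α − φ) mod 2π = 3.860557 rad, q = (β − φ) mod 2π = 4.178207 rad → L = 5.44·(3.860557 + 2.024049 + 4.178207) = 5.44·10.062813 = 54.741702 m
RLR: c = (6 − d² + 2cos(α−β) + 2d(sin α − sin β))/8 = -0.150199; p = 2π − arccos c = 4.561619 rad; φ = atan2(cos α − cos β, d − sin α + sin β) = 0.053591 rad; t = (α − φ + p/2) mod 2π = 4.670518 rad, q = (α − β − t + p) mod 2π = 5.856637 rad → L = 5.44·(4.670518 + 4.561619 + 5.856637) = 5.44·15.088774 = 82.082929 m
LRL: c = (6 − d² + 2cos(α−β) − 2d(sin α − sin β))/8 = -0.598060; p = 2π − arccos c = 4.071311 rad; φ = atan2(cos β − cos α, d + sin α − sin β) = -0.045459 rad; t = (φ − α + p/2) mod 2π = 5.830082 rad, q = (β − α − t + p) mod 2π = 4.842064 rad → L = 5.44·(5.830082 + 4.071311 + 4.842064) = 5.44·14.743457 = 80.204407 m
Shortest: RSR with L = 48.954279 m ≈ 48.9543 m
Convert RSR to answer units (arcs ×180/π): t = 2.389708·180/π = 136.9202°, p = ρ·p = 5.44·3.033413 = 16.5018 m, q = 3.575827·180/π = 204.8798°, L = 48.9543 m.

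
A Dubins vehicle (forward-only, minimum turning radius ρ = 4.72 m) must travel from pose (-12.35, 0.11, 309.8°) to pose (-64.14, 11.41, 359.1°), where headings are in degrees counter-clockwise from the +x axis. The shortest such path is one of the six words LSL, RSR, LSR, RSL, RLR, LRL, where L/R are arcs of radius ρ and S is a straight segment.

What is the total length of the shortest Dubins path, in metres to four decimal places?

Let ψ = atan2(Δy, Δx) = atan2(11.30, -51.79) = 167.6916° be the start→goal bearing.
Normalize: d = |goal − start| / ρ = 53.008434/4.72 = 11.230600, α = (θ_start − ψ) mod 360° = 142.1084° = 2.480259 rad, β = (θ_goal − ψ) mod 360° = 191.4084° = 3.340707 rad.
Common terms: sin α = 0.614170, cos α = -0.789174, sin β = -0.197801, cos β = -0.980242, cos(α−β) = 0.652098, d² = 126.126387. Work in radians in the unit-radius frame; every candidate has L = ρ·(t + p + q).
LSL: p² = 2 + d² − 2cos(α−β) + 2d(sin α − sin β) = 145.060024; p = √p² = 12.044087; φ = atan2(cos β − cos α, d + sin α − sin β) = -0.015865 rad; t = (φ − α) mod 2π = 3.787061 rad, q = (β − φ) mod 2π = 3.356572 rad → L = 4.72·(3.787061 + 12.044087 + 3.356572) = 4.72·19.187719 = 90.566035 m
RSR: p² = 2 + d² − 2cos(α−β) + 2d(sin β − sin α) = 108.584356; p = √p² = 10.420382; φ = atan2(cos α − cos β, d − sin α + sin β) = 0.018337 rad; t = (α − φ) mod 2π = 2.461922 rad, q = (φ − β) mod 2π = 2.960816 rad → L = 4.72·(2.461922 + 10.420382 + 2.960816) = 4.72·15.843120 = 74.779525 m
LSR: p² = d² − 2 + 2cos(α−β) + 2d(sin α + sin β) = 134.782719; p = √p² = 11.609596; φ = atan2(−cos α − cos β, d + sin α + sin β) − atan2(−2, p) = 0.321365 rad; t = (φ − α) mod 2π = 4.124291 rad, q = (φ − β) mod 2π = 3.263843 rad → L = 4.72·(4.124291 + 11.609596 + 3.263843) = 4.72·18.997730 = 89.669285 m
RSL: p² = d² − 2 + 2cos(α−β) − 2d(sin α + sin β) = 116.078448; p = √p² = 10.773971; φ = atan2(cos α + cos β, d − sin α − sin β) − atan2(2, p) = -0.345725 rad; t = (α − φ) mod 2π = 2.825985 rad, q = (β − φ) mod 2π = 3.686432 rad → L = 4.72·(2.825985 + 10.773971 + 3.686432) = 4.72·17.286388 = 81.591752 m
RLR: c = (6 − d² + 2cos(α−β) + 2d(sin α − sin β))/8 = -12.573045, |c| > 1 → infeasible
LRL: c = (6 − d² + 2cos(α−β) − 2d(sin α − sin β))/8 = -17.132503, |c| > 1 → infeasible
Shortest: RSR with L = 74.779525 m ≈ 74.7795 m

74.7795 m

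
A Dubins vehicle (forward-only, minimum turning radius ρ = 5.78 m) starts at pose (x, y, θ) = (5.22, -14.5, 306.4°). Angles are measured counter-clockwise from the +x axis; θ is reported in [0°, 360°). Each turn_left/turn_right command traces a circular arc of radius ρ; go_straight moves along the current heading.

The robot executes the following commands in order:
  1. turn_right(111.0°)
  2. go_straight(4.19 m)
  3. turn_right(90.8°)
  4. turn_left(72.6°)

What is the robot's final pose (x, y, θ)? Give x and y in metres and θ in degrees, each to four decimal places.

(-14.3762, -16.1835, 177.2000°)

set_pose: (x, y, θ) = (5.2200, -14.5000, 306.4000°), ρ = 5.78
turn_right(111.0°): centre at ρ to the right, rotate −111.0° → (2.1026, -23.5024, 195.4000°)
go_straight(4.19): x += 4.19·cos θ, y += 4.19·sin θ → (-1.9369, -24.6151, 195.4000°)
turn_right(90.8°): centre at ρ to the right, rotate −90.8° → (-9.0652, -20.4996, 104.6000°)
turn_left(72.6°): centre at ρ to the left, rotate +72.6° → (-14.3762, -16.1835, 177.2000°)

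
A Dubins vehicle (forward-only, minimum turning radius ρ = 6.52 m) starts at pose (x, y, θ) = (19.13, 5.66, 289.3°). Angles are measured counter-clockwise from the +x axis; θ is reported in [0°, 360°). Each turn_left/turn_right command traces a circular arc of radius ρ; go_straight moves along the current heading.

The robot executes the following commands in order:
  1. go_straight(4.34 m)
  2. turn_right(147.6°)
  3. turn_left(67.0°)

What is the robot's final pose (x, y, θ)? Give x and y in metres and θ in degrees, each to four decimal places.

set_pose: (x, y, θ) = (19.1300, 5.6600, 289.3000°), ρ = 6.52
go_straight(4.34): x += 4.34·cos θ, y += 4.34·sin θ → (20.5644, 1.5639, 289.3000°)
turn_right(147.6°): centre at ρ to the right, rotate −147.6° → (10.3699, -5.7078, 141.7000°)
turn_left(67.0°): centre at ρ to the left, rotate +67.0° → (3.1979, -5.1055, 208.7000°)

(3.1979, -5.1055, 208.7000°)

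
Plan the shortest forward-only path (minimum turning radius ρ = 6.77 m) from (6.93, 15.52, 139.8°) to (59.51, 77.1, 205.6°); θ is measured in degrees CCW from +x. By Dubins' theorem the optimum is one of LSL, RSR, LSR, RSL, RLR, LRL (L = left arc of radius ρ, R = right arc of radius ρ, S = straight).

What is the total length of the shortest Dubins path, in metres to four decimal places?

103.3013 m

Let ψ = atan2(Δy, Δx) = atan2(61.58, 52.58) = 49.5077° be the start→goal bearing.
Normalize: d = |goal − start| / ρ = 80.973778/6.77 = 11.960676, α = (θ_start − ψ) mod 360° = 90.2923° = 1.575898 rad, β = (θ_goal − ψ) mod 360° = 156.0923° = 2.724325 rad.
Common terms: sin α = 0.999987, cos α = -0.005102, sin β = 0.405264, cos β = -0.914200, cos(α−β) = 0.409923, d² = 143.057777. Work in radians in the unit-radius frame; every candidate has L = ρ·(t + p + q).
LSL: p² = 2 + d² − 2cos(α−β) + 2d(sin α − sin β) = 158.464503; p = √p² = 12.588268; φ = atan2(cos β − cos α, d + sin α − sin β) = -0.072281 rad; t = (φ − α) mod 2π = 4.635006 rad, q = (β − φ) mod 2π = 2.796606 rad → L = 6.77·(4.635006 + 12.588268 + 2.796606) = 6.77·20.019880 = 135.534591 m
RSR: p² = 2 + d² − 2cos(α−β) + 2d(sin β − sin α) = 130.011359; p = √p² = 11.402252; φ = atan2(cos α − cos β, d − sin α + sin β) = 0.079814 rad; t = (α − φ) mod 2π = 1.496084 rad, q = (φ − β) mod 2π = 3.638675 rad → L = 6.77·(1.496084 + 11.402252 + 3.638675) = 6.77·16.537011 = 111.955565 m
LSR: p² = d² − 2 + 2cos(α−β) + 2d(sin α + sin β) = 175.493134; p = √p² = 13.247382; φ = atan2(−cos α − cos β, d + sin α + sin β) − atan2(−2, p) = 0.218513 rad; t = (φ − α) mod 2π = 4.925800 rad, q = (φ − β) mod 2π = 3.777373 rad → L = 6.77·(4.925800 + 13.247382 + 3.777373) = 6.77·21.950556 = 148.605262 m
RSL: p² = d² − 2 + 2cos(α−β) − 2d(sin α + sin β) = 108.262113; p = √p² = 10.404908; φ = atan2(cos α + cos β, d − sin α − sin β) − atan2(2, p) = -0.276774 rad; t = (α − φ) mod 2π = 1.852673 rad, q = (β − φ) mod 2π = 3.001099 rad → L = 6.77·(1.852673 + 10.404908 + 3.001099) = 6.77·15.258680 = 103.301262 m
RLR: c = (6 − d² + 2cos(α−β) + 2d(sin α − sin β))/8 = -15.251420, |c| > 1 → infeasible
LRL: c = (6 − d² + 2cos(α−β) − 2d(sin α − sin β))/8 = -18.808063, |c| > 1 → infeasible
Shortest: RSL with L = 103.301262 m ≈ 103.3013 m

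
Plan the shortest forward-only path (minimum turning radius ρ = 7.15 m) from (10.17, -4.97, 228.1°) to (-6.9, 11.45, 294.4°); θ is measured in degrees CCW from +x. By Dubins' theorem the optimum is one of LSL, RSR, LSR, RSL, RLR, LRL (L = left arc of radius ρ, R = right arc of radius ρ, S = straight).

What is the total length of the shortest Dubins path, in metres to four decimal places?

56.8736 m

Let ψ = atan2(Δy, Δx) = atan2(16.42, -17.07) = 136.1119° be the start→goal bearing.
Normalize: d = |goal − start| / ρ = 23.685466/7.15 = 3.312653, α = (θ_start − ψ) mod 360° = 91.9881° = 1.605495 rad, β = (θ_goal − ψ) mod 360° = 158.2881° = 2.762648 rad.
Common terms: sin α = 0.999398, cos α = -0.034692, sin β = 0.369940, cos β = -0.929056, cos(α−β) = 0.401948, d² = 10.973667. Work in radians in the unit-radius frame; every candidate has L = ρ·(t + p + q).
LSL: p² = 2 + d² − 2cos(α−β) + 2d(sin α − sin β) = 16.340125; p = √p² = 4.042292; φ = atan2(cos β − cos α, d + sin α − sin β) = -0.223098 rad; t = (φ − α) mod 2π = 4.454592 rad, q = (β − φ) mod 2π = 2.985746 rad → L = 7.15·(4.454592 + 4.042292 + 2.985746) = 7.15·11.482631 = 82.100809 m
RSR: p² = 2 + d² − 2cos(α−β) + 2d(sin β − sin α) = 7.999418; p = √p² = 2.828324; φ = atan2(cos α − cos β, d − sin α + sin β) = 0.321739 rad; t = (α − φ) mod 2π = 1.283756 rad, q = (φ − β) mod 2π = 3.842276 rad → L = 7.15·(1.283756 + 2.828324 + 3.842276) = 7.15·7.954356 = 56.873648 m
LSR: p² = d² − 2 + 2cos(α−β) + 2d(sin α + sin β) = 18.849844; p = √p² = 4.341641; φ = atan2(−cos α − cos β, d + sin α + sin β) − atan2(−2, p) = 0.634685 rad; t = (φ − α) mod 2π = 5.312376 rad, q = (φ − β) mod 2π = 4.155222 rad → L = 7.15·(5.312376 + 4.341641 + 4.155222) = 7.15·13.809239 = 98.736056 m
RSL: p² = d² − 2 + 2cos(α−β) − 2d(sin α + sin β) = 0.705282; p = √p² = 0.839811; φ = atan2(cos α + cos β, d − sin α − sin β) − atan2(2, p) = -1.633635 rad; t = (α − φ) mod 2π = 3.239130 rad, q = (β − φ) mod 2π = 4.396283 rad → L = 7.15·(3.239130 + 0.839811 + 4.396283) = 7.15·8.475224 = 60.597853 m
RLR: c = (6 − d² + 2cos(α−β) + 2d(sin α − sin β))/8 = 0.000073; p = 2π − arccos c = 4.712462 rad; φ = atan2(cos α − cos β, d − sin α + sin β) = 0.321739 rad; t = (α − φ + p/2) mod 2π = 3.639987 rad, q = (α − β − t + p) mod 2π = 6.198507 rad → L = 7.15·(3.639987 + 4.712462 + 6.198507) = 7.15·14.550955 = 104.039331 m
LRL: c = (6 − d² + 2cos(α−β) − 2d(sin α − sin β))/8 = -1.042516, |c| > 1 → infeasible
Shortest: RSR with L = 56.873648 m ≈ 56.8736 m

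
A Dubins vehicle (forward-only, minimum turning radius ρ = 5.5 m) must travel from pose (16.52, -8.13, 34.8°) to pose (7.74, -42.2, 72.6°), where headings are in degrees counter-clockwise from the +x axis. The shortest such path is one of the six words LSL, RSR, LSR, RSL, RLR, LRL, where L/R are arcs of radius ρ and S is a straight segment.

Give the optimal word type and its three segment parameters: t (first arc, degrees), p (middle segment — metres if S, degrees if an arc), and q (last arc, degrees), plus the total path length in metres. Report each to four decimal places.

RSR: t = 136.8688°, p = 31.9036 m, q = 185.3312°, L = 62.8325 m

Let ψ = atan2(Δy, Δx) = atan2(-34.07, -8.78) = -104.4510° be the start→goal bearing.
Normalize: d = |goal − start| / ρ = 35.183139/5.5 = 6.396934, α = (θ_start − ψ) mod 360° = 139.2510° = 2.430388 rad, β = (θ_goal − ψ) mod 360° = 177.0510° = 3.090122 rad.
Common terms: sin α = 0.652747, cos α = -0.757576, sin β = 0.051448, cos β = -0.998676, cos(α−β) = 0.790155, d² = 40.920770. Work in radians in the unit-radius frame; every candidate has L = ρ·(t + p + q).
LSL: p² = 2 + d² − 2cos(α−β) + 2d(sin α − sin β) = 49.033405; p = √p² = 7.002386; φ = atan2(cos β − cos α, d + sin α − sin β) = -0.034438 rad; t = (φ − α) mod 2π = 3.818360 rad, q = (β − φ) mod 2π = 3.124560 rad → L = 5.5·(3.818360 + 7.002386 + 3.124560) = 5.5·13.945305 = 76.699180 m
RSR: p² = 2 + d² − 2cos(α−β) + 2d(sin β − sin α) = 33.647515; p = √p² = 5.800648; φ = atan2(cos α − cos β, d − sin α + sin β) = 0.041576 rad; t = (α − φ) mod 2π = 2.388812 rad, q = (φ − β) mod 2π = 3.234639 rad → L = 5.5·(2.388812 + 5.800648 + 3.234639) = 5.5·11.424099 = 62.832543 m
LSR: p² = d² − 2 + 2cos(α−β) + 2d(sin α + sin β) = 49.510454; p = √p² = 7.036367; φ = atan2(−cos α − cos β, d + sin α + sin β) − atan2(−2, p) = 0.519389 rad; t = (φ − α) mod 2π = 4.372186 rad, q = (φ − β) mod 2π = 3.712452 rad → L = 5.5·(4.372186 + 7.036367 + 3.712452) = 5.5·15.121004 = 83.165524 m
RSL: p² = d² − 2 + 2cos(α−β) − 2d(sin α + sin β) = 31.491706; p = √p² = 5.611747; φ = atan2(cos α + cos β, d − sin α − sin β) − atan2(2, p) = -0.641604 rad; t = (α − φ) mod 2π = 3.071992 rad, q = (β − φ) mod 2π = 3.731726 rad → L = 5.5·(3.071992 + 5.611747 + 3.731726) = 5.5·12.415465 = 68.285059 m
RLR: c = (6 − d² + 2cos(α−β) + 2d(sin α − sin β))/8 = -3.205939, |c| > 1 → infeasible
LRL: c = (6 − d² + 2cos(α−β) − 2d(sin α − sin β))/8 = -5.129176, |c| > 1 → infeasible
Shortest: RSR with L = 62.832543 m ≈ 62.8325 m
Convert RSR to answer units (arcs ×180/π): t = 2.388812·180/π = 136.8688°, p = ρ·p = 5.5·5.800648 = 31.9036 m, q = 3.234639·180/π = 185.3312°, L = 62.8325 m.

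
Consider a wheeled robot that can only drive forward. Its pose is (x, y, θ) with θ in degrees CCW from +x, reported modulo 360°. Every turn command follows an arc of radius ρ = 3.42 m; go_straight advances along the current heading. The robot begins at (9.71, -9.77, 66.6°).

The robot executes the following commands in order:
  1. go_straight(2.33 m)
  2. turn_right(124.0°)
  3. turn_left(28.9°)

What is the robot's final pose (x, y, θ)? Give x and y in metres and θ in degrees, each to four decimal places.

set_pose: (x, y, θ) = (9.7100, -9.7700, 66.6000°), ρ = 3.42
go_straight(2.33): x += 2.33·cos θ, y += 2.33·sin θ → (10.6354, -7.6316, 66.6000°)
turn_right(124.0°): centre at ρ to the right, rotate −124.0° → (16.6553, -7.1473, -57.4000° ≡ 302.6000°)
turn_left(28.9°): centre at ρ to the left, rotate +28.9° → (17.9046, -8.3102, 331.5000°)

(17.9046, -8.3102, 331.5000°)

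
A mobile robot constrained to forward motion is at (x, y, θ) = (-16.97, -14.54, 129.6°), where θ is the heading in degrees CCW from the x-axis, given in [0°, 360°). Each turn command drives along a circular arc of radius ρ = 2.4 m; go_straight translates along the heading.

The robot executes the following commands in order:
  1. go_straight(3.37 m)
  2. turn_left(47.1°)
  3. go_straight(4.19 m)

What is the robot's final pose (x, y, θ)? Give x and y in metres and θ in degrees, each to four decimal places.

set_pose: (x, y, θ) = (-16.9700, -14.5400, 129.6000°), ρ = 2.4
go_straight(3.37): x += 3.37·cos θ, y += 3.37·sin θ → (-19.1181, -11.9434, 129.6000°)
turn_left(47.1°): centre at ρ to the left, rotate +47.1° → (-20.8292, -11.0772, 176.7000°)
go_straight(4.19): x += 4.19·cos θ, y += 4.19·sin θ → (-25.0122, -10.8360, 176.7000°)

(-25.0122, -10.8360, 176.7000°)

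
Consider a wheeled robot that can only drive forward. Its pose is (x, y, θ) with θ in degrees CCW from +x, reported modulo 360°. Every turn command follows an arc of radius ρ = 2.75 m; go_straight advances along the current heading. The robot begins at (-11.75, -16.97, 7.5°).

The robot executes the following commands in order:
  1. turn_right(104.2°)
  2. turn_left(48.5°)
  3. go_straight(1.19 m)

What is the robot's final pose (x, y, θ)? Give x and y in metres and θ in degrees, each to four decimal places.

(-7.1855, -23.0582, 311.8000°)

set_pose: (x, y, θ) = (-11.7500, -16.9700, 7.5000°), ρ = 2.75
turn_right(104.2°): centre at ρ to the right, rotate −104.2° → (-8.6598, -20.0173, -96.7000° ≡ 263.3000°)
turn_left(48.5°): centre at ρ to the left, rotate +48.5° → (-7.9787, -22.1711, 311.8000°)
go_straight(1.19): x += 1.19·cos θ, y += 1.19·sin θ → (-7.1855, -23.0582, 311.8000°)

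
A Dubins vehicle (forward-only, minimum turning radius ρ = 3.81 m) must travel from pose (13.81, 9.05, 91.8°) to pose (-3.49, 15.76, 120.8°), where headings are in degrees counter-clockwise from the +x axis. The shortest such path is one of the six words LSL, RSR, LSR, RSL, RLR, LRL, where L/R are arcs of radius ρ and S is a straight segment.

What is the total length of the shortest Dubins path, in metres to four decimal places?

Let ψ = atan2(Δy, Δx) = atan2(6.71, -17.30) = 158.8007° be the start→goal bearing.
Normalize: d = |goal − start| / ρ = 18.555703/3.81 = 4.870263, α = (θ_start − ψ) mod 360° = 292.9993° = 5.113803 rad, β = (θ_goal − ψ) mod 360° = 321.9993° = 5.619949 rad.
Common terms: sin α = -0.920509, cos α = 0.390721, sin β = -0.615670, cos β = 0.788004, cos(α−β) = 0.874620, d² = 23.719463. Work in radians in the unit-radius frame; every candidate has L = ρ·(t + p + q).
LSL: p² = 2 + d² − 2cos(α−β) + 2d(sin α − sin β) = 21.000933; p = √p² = 4.582678; φ = atan2(cos β − cos α, d + sin α − sin β) = 0.086801 rad; t = (φ − α) mod 2π = 1.256183 rad, q = (β − φ) mod 2π = 5.533147 rad → L = 3.81·(1.256183 + 4.582678 + 5.533147) = 3.81·11.372008 = 43.327352 m
RSR: p² = 2 + d² − 2cos(α−β) + 2d(sin β − sin α) = 26.939514; p = √p² = 5.190329; φ = atan2(cos α − cos β, d − sin α + sin β) = -0.076618 rad; t = (α − φ) mod 2π = 5.190421 rad, q = (φ − β) mod 2π = 0.586619 rad → L = 3.81·(5.190421 + 5.190329 + 0.586619) = 3.81·10.967369 = 41.785675 m
LSR: p² = d² − 2 + 2cos(α−β) + 2d(sin α + sin β) = 8.505503; p = √p² = 2.916419; φ = atan2(−cos α − cos β, d + sin α + sin β) − atan2(−2, p) = 0.261290 rad; t = (φ − α) mod 2π = 1.430672 rad, q = (φ − β) mod 2π = 0.924527 rad → L = 3.81·(1.430672 + 2.916419 + 0.924527) = 3.81·5.271619 = 20.084867 m
RSL: p² = d² − 2 + 2cos(α−β) − 2d(sin α + sin β) = 38.431903; p = √p² = 6.199347; φ = atan2(cos α + cos β, d − sin α − sin β) − atan2(2, p) = -0.130117 rad; t = (α − φ) mod 2π = 5.243921 rad, q = (β − φ) mod 2π = 5.750066 rad → L = 3.81·(5.243921 + 6.199347 + 5.750066) = 3.81·17.193334 = 65.506602 m
RLR: c = (6 − d² + 2cos(α−β) + 2d(sin α − sin β))/8 = -2.367439, |c| > 1 → infeasible
LRL: c = (6 − d² + 2cos(α−β) − 2d(sin α − sin β))/8 = -1.625117, |c| > 1 → infeasible
Shortest: LSR with L = 20.084867 m ≈ 20.0849 m

20.0849 m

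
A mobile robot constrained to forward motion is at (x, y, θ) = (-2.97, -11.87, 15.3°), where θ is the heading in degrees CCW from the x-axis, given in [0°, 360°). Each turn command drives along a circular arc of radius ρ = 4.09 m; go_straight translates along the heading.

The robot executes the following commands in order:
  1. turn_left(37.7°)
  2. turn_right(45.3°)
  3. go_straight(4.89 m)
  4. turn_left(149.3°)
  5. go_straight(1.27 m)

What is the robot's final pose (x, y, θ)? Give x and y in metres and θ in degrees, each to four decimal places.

set_pose: (x, y, θ) = (-2.9700, -11.8700, 15.3000°), ρ = 4.09
turn_left(37.7°): centre at ρ to the left, rotate +37.7° → (-0.7828, -10.3864, 53.0000°)
turn_right(45.3°): centre at ρ to the right, rotate −45.3° → (1.9356, -8.7947, 7.7000°)
go_straight(4.89): x += 4.89·cos θ, y += 4.89·sin θ → (6.7815, -8.1395, 7.7000°)
turn_left(149.3°): centre at ρ to the left, rotate +149.3° → (7.8316, -0.3215, 157.0000°)
go_straight(1.27): x += 1.27·cos θ, y += 1.27·sin θ → (6.6625, 0.1747, 157.0000°)

(6.6625, 0.1747, 157.0000°)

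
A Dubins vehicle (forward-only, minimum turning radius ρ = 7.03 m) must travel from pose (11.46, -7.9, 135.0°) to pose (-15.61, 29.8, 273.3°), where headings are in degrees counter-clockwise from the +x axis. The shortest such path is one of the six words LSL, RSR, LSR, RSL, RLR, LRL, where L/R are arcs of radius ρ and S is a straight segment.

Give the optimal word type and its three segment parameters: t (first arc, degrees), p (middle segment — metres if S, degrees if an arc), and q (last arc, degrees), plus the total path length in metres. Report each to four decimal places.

Let ψ = atan2(Δy, Δx) = atan2(37.70, -27.07) = 125.6798° be the start→goal bearing.
Normalize: d = |goal − start| / ρ = 46.412012/7.03 = 6.601993, α = (θ_start − ψ) mod 360° = 9.3202° = 0.162669 rad, β = (θ_goal − ψ) mod 360° = 147.6202° = 2.576459 rad.
Common terms: sin α = 0.161953, cos α = 0.986799, sin β = 0.535528, cos β = -0.844517, cos(α−β) = -0.746638, d² = 43.586315. Work in radians in the unit-radius frame; every candidate has L = ρ·(t + p + q).
LSL: p² = 2 + d² − 2cos(α−β) + 2d(sin α − sin β) = 42.146901; p = √p² = 6.492064; φ = atan2(cos β − cos α, d + sin α − sin β) = -0.285967 rad; t = (φ − α) mod 2π = 5.834549 rad, q = (β − φ) mod 2π = 2.862426 rad → L = 7.03·(5.834549 + 6.492064 + 2.862426) = 7.03·15.189040 = 106.778952 m
RSR: p² = 2 + d² − 2cos(α−β) + 2d(sin β − sin α) = 52.012281; p = √p² = 7.211954; φ = atan2(cos α − cos β, d − sin α + sin β) = 0.256739 rad; t = (α − φ) mod 2π = 6.189115 rad, q = (φ − β) mod 2π = 3.963465 rad → L = 7.03·(6.189115 + 7.211954 + 3.963465) = 7.03·17.364534 = 122.072676 m
LSR: p² = d² − 2 + 2cos(α−β) + 2d(sin α + sin β) = 49.302567; p = √p² = 7.021579; φ = atan2(−cos α − cos β, d + sin α + sin β) − atan2(−2, p) = 0.257998 rad; t = (φ − α) mod 2π = 0.095329 rad, q = (φ − β) mod 2π = 3.964724 rad → L = 7.03·(0.095329 + 7.021579 + 3.964724) = 7.03·11.081632 = 77.903872 m
RSL: p² = d² − 2 + 2cos(α−β) − 2d(sin α + sin β) = 30.883509; p = √p² = 5.557293; φ = atan2(cos α + cos β, d − sin α − sin β) − atan2(2, p) = -0.321364 rad; t = (α − φ) mod 2π = 0.484033 rad, q = (β − φ) mod 2π = 2.897823 rad → L = 7.03·(0.484033 + 5.557293 + 2.897823) = 7.03·8.939149 = 62.842216 m
RLR: c = (6 − d² + 2cos(α−β) + 2d(sin α − sin β))/8 = -5.501535, |c| > 1 → infeasible
LRL: c = (6 − d² + 2cos(α−β) − 2d(sin α − sin β))/8 = -4.268363, |c| > 1 → infeasible
Shortest: RSL with L = 62.842216 m ≈ 62.8422 m
Convert RSL to answer units (arcs ×180/π): t = 0.484033·180/π = 27.7330°, p = ρ·p = 7.03·5.557293 = 39.0678 m, q = 2.897823·180/π = 166.0330°, L = 62.8422 m.

RSL: t = 27.7330°, p = 39.0678 m, q = 166.0330°, L = 62.8422 m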